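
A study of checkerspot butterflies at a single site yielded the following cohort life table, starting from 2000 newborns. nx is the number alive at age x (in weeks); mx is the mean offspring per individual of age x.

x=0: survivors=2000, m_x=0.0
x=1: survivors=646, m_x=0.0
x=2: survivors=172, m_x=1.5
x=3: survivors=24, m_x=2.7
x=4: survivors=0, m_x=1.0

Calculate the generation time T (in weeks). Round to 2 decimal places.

2.20

lx = nx/n0 = nx/2000: 1, 0.323, 0.086, 0.012, 0
lx·mx: 0, 0, 0.129, 0.0324, 0 → R0 = 0.1614
x·lx·mx: 0, 0, 0.258, 0.0972, 0 → Σ = 0.3552
T = 0.3552 / 0.1614 = 2.200743… → 2.20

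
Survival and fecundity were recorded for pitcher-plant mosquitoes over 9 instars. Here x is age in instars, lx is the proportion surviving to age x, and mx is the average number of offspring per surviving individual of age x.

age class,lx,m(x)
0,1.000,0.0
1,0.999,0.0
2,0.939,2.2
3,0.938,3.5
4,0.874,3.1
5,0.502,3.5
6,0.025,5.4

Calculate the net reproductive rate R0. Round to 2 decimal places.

9.95

lx·mx by age: 0, 0, 2.0658, 3.283, 2.7094, 1.757, 0.135
R0 = Σ lx·mx = 9.9502 → 9.95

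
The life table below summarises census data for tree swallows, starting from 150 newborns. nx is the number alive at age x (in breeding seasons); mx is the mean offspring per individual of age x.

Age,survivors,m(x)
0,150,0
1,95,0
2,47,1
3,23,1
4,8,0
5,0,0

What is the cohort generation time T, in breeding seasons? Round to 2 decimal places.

lx = nx/n0 = nx/150: 1, 0.63333…, 0.31333…, 0.15333…, 0.05333…, 0
lx·mx: 0, 0, 0.313333…, 0.153333…, 0, 0 → R0 = 0.466667…
x·lx·mx: 0, 0, 0.626667…, 0.46…, 0, 0 → Σ = 1.086667…
T = 1.086667… / 0.466667… = 2.328571… → 2.33

2.33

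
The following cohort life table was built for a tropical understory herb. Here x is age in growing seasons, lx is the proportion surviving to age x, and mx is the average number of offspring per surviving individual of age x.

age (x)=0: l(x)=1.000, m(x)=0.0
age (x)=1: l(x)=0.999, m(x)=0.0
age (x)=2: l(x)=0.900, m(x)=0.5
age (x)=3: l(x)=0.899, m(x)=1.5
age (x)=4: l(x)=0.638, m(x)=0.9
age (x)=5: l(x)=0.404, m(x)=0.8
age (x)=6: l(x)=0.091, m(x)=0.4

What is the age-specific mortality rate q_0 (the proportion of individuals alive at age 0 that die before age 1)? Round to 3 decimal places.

0.001

q_0 = (l_0 − l_1) / l_0 = (1 − 0.999) / 1
     = 0.001 / 1 = 0.001 → 0.001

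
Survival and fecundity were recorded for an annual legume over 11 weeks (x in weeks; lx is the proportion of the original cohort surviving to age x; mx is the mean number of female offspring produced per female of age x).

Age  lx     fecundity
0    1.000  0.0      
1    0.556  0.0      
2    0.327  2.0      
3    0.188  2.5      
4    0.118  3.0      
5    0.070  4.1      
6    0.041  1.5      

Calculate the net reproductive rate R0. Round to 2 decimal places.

1.83

lx·mx by age: 0, 0, 0.654, 0.47, 0.354, 0.287, 0.0615
R0 = Σ lx·mx = 1.8265 → 1.83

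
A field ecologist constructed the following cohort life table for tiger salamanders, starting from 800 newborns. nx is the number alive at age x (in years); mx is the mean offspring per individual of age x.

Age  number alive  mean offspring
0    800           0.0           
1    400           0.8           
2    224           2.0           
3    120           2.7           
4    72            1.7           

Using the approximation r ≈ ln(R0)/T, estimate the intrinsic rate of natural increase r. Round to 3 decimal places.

lx = nx/n0 = nx/800: 1, 0.5, 0.28, 0.15, 0.09
R0 = Σ lx·mx = 0 + 0.4 + 0.56 + 0.405 + 0.153 = 1.518
Σ x·lx·mx = 3.347; T = 3.347/1.518 = 2.20487…
r ≈ ln(R0)/T = ln(1.518)/2.20487… = 0.1893… → 0.189

0.189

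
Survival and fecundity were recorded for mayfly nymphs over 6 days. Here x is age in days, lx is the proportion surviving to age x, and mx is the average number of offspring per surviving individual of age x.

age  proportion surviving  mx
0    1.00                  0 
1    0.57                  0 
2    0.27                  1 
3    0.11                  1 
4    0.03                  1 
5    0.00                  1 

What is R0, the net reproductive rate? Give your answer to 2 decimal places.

lx·mx by age: 0, 0, 0.27, 0.11, 0.03, 0
R0 = Σ lx·mx = 0.41 → 0.41

0.41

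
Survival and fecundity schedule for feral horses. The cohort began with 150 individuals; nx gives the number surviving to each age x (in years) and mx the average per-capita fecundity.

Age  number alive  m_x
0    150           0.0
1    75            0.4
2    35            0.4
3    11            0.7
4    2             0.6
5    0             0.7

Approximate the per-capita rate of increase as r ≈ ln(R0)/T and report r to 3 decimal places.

-0.642

lx = nx/n0 = nx/150: 1, 0.5, 0.23333…, 0.07333…, 0.01333…, 0
R0 = Σ lx·mx = 0 + 0.2 + 0.09333… + 0.05133… + 0.008… + 0 = 0.352667…
Σ x·lx·mx = 0.572667…; T = 0.572667…/0.352667… = 1.62382…
r ≈ ln(R0)/T = ln(0.352667…)/1.62382… = -0.64184… → -0.642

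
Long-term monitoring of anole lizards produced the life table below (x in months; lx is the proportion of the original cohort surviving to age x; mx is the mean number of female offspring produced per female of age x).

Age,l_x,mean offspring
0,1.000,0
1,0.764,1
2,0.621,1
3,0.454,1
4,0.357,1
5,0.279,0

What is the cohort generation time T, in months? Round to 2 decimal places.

lx·mx: 0, 0.764, 0.621, 0.454, 0.357, 0 → R0 = 2.196
x·lx·mx: 0, 0.764, 1.242, 1.362, 1.428, 0 → Σ = 4.796
T = 4.796 / 2.196 = 2.183971… → 2.18

2.18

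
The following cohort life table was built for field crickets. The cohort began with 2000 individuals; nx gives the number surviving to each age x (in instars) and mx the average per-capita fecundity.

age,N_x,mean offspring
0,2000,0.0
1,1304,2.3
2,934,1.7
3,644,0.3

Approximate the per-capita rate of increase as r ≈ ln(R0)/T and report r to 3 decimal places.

lx = nx/n0 = nx/2000: 1, 0.652, 0.467, 0.322
R0 = Σ lx·mx = 0 + 1.4996 + 0.7939 + 0.0966 = 2.3901
Σ x·lx·mx = 3.3772; T = 3.3772/2.3901 = 1.413…
r ≈ ln(R0)/T = ln(2.3901)/1.413… = 0.61666… → 0.617

0.617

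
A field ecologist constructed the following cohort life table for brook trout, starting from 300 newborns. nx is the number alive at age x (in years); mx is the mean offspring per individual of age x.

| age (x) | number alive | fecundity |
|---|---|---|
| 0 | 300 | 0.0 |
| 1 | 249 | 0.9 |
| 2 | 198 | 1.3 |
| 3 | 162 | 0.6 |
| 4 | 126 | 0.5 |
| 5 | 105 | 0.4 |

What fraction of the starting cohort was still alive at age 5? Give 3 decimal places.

l_5 = n_5/n_0 = 105/300 = 0.35 → 0.350

0.350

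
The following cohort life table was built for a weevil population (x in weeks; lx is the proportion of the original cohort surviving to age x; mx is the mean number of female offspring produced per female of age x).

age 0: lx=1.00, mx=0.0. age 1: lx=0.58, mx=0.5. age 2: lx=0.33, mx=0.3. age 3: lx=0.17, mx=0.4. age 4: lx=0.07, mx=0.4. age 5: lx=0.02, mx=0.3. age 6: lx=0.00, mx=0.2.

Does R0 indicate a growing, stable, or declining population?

R0 = Σ lx·mx = 0 + 0.29 + 0.099 + 0.068 + 0.028 + 0.006 + 0 = 0.491
R0 < 1, so the population is declining.

declining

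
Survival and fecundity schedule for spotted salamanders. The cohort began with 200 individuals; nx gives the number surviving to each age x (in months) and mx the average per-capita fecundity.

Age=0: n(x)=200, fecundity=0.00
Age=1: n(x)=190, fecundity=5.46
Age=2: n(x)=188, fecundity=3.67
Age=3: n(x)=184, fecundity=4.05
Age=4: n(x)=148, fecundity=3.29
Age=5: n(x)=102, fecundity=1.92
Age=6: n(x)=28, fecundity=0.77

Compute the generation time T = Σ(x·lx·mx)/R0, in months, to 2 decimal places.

2.43

lx = nx/n0 = nx/200: 1, 0.95, 0.94, 0.92, 0.74, 0.51, 0.14
lx·mx: 0, 5.187, 3.4498, 3.726, 2.4346, 0.9792, 0.1078 → R0 = 15.8844
x·lx·mx: 0, 5.187, 6.8996, 11.178, 9.7384, 4.896, 0.6468 → Σ = 38.5458
T = 38.5458 / 15.8844 = 2.426645… → 2.43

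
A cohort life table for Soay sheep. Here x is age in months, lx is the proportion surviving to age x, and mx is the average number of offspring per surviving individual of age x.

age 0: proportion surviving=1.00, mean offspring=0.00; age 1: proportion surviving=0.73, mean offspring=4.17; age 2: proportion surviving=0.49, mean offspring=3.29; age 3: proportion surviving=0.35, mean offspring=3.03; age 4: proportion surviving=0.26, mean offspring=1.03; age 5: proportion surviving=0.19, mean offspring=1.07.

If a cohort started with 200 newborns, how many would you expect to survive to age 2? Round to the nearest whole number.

Expected survivors = N0 · l_2 = 200 × 0.49 = 98 → 98

98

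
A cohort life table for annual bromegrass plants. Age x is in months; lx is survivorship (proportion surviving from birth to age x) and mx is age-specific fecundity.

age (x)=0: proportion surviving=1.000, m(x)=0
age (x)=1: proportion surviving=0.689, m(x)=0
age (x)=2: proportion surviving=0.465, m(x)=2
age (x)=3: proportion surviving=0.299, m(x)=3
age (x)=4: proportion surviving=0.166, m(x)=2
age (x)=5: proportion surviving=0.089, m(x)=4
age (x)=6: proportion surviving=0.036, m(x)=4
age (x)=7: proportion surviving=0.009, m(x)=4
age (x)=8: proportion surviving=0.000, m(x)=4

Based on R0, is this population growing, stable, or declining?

growing

R0 = Σ lx·mx = 0 + 0 + 0.93 + 0.897 + 0.332 + 0.356 + 0.144 + 0.036 + 0 = 2.695
R0 > 1, so the population is growing.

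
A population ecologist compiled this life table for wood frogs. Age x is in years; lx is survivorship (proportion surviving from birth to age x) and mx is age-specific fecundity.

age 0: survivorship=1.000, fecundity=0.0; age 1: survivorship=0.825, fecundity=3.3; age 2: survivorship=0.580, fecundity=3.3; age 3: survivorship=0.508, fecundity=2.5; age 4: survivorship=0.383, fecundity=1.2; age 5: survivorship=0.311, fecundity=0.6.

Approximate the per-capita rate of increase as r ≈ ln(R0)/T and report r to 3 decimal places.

R0 = Σ lx·mx = 0 + 2.7225 + 1.914 + 1.27 + 0.4596 + 0.1866 = 6.5527
Σ x·lx·mx = 13.1319; T = 13.1319/6.5527 = 2.00404…
r ≈ ln(R0)/T = ln(6.5527)/2.00404… = 0.93804… → 0.938

0.938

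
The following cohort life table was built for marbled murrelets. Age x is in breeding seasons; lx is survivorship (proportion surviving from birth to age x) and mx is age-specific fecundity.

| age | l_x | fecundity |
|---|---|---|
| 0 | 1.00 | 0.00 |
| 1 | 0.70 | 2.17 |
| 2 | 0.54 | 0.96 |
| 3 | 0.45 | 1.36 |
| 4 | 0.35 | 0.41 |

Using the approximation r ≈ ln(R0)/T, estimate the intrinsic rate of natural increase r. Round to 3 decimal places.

0.578

R0 = Σ lx·mx = 0 + 1.519 + 0.5184 + 0.612 + 0.1435 = 2.7929
Σ x·lx·mx = 4.9658; T = 4.9658/2.7929 = 1.77801…
r ≈ ln(R0)/T = ln(2.7929)/1.77801… = 0.57766… → 0.578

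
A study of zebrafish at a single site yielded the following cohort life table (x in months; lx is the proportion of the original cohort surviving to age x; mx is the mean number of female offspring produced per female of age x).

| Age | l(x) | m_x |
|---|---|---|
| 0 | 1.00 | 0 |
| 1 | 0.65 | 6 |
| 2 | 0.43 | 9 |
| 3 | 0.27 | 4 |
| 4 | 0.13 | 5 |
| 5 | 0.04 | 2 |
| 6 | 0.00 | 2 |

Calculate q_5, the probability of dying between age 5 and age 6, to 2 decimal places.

q_5 = (l_5 − l_6) / l_5 = (0.04 − 0) / 0.04
     = 0.04 / 0.04 = 1 → 1.00

1.00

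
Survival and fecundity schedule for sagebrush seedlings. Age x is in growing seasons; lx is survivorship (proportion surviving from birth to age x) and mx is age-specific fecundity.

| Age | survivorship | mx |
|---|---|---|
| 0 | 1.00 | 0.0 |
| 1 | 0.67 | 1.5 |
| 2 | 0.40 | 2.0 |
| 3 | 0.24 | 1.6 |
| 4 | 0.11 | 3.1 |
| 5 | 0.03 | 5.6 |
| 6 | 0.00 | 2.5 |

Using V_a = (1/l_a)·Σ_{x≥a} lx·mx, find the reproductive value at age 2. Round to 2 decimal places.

lx·mx for x ≥ 2: 0.8, 0.384, 0.341, 0.168, 0 → sum = 1.693
V_2 = 1.693 / l_2 = 1.693 / 0.4 = 4.2325 → 4.23

4.23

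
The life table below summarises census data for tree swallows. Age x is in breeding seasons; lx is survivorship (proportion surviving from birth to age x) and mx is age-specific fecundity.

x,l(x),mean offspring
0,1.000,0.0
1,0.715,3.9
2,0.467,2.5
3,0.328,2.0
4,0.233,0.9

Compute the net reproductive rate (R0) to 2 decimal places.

lx·mx by age: 0, 2.7885, 1.1675, 0.656, 0.2097
R0 = Σ lx·mx = 4.8217 → 4.82

4.82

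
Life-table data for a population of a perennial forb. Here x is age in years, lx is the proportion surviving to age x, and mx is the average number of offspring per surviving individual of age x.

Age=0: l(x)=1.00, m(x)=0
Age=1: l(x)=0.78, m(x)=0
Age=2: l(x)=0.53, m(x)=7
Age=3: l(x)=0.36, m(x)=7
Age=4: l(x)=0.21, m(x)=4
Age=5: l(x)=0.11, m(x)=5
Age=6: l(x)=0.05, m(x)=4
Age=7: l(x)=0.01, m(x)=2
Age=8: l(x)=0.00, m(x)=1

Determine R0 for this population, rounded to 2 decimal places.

7.84

lx·mx by age: 0, 0, 3.71, 2.52, 0.84, 0.55, 0.2, 0.02, 0
R0 = Σ lx·mx = 7.84 → 7.84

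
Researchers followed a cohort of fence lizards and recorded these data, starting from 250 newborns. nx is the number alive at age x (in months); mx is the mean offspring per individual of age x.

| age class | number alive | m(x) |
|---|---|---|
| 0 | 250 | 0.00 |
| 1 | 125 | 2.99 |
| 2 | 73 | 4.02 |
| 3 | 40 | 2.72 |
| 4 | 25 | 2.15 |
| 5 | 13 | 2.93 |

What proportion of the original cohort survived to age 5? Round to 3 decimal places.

l_5 = n_5/n_0 = 13/250 = 0.052 → 0.052

0.052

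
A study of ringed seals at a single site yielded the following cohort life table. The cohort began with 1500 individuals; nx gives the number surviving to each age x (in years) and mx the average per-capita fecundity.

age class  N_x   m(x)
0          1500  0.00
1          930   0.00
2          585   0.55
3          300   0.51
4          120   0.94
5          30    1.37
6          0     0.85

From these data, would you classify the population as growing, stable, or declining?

declining

lx = nx/n0 = nx/1500: 1, 0.62, 0.39, 0.2, 0.08, 0.02, 0
R0 = Σ lx·mx = 0 + 0 + 0.2145 + 0.102 + 0.0752 + 0.0274 + 0 = 0.4191
R0 < 1, so the population is declining.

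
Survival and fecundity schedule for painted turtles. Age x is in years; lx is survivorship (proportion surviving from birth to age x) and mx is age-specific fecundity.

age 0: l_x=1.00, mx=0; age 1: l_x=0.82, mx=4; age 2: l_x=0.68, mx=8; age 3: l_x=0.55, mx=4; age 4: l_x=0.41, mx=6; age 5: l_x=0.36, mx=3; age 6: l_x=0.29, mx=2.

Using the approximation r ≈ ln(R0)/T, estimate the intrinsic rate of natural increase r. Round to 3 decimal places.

1.033

R0 = Σ lx·mx = 0 + 3.28 + 5.44 + 2.2 + 2.46 + 1.08 + 0.58 = 15.04
Σ x·lx·mx = 39.48; T = 39.48/15.04 = 2.625
r ≈ ln(R0)/T = ln(15.04)/2.625 = 1.03265… → 1.033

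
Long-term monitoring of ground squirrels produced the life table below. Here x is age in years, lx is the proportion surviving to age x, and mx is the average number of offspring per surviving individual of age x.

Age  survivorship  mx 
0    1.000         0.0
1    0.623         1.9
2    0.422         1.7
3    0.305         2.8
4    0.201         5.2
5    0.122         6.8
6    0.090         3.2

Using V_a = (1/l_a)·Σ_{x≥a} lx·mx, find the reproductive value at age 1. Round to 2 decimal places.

lx·mx for x ≥ 1: 1.1837, 0.7174, 0.854, 1.0452, 0.8296, 0.288 → sum = 4.9179
V_1 = 4.9179 / l_1 = 4.9179 / 0.623 = 7.8939… → 7.89

7.89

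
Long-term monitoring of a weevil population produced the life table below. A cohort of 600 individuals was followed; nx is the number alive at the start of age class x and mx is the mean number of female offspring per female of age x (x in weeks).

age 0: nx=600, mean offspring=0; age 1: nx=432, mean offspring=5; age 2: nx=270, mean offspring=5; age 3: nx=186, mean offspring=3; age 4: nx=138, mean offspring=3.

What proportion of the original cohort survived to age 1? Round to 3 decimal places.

0.720

l_1 = n_1/n_0 = 432/600 = 0.72 → 0.720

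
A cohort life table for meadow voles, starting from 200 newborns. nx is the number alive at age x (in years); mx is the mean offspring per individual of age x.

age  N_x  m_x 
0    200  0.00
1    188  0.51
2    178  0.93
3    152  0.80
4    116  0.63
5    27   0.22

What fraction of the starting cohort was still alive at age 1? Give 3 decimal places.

l_1 = n_1/n_0 = 188/200 = 0.94 → 0.940

0.940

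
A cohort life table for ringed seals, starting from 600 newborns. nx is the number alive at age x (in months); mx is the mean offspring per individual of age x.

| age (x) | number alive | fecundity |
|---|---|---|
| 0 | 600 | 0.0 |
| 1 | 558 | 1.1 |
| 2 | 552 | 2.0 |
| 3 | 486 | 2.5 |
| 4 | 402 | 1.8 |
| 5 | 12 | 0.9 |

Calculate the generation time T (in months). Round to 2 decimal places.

lx = nx/n0 = nx/600: 1, 0.93, 0.92, 0.81, 0.67, 0.02
lx·mx: 0, 1.023, 1.84, 2.025, 1.206, 0.018 → R0 = 6.112
x·lx·mx: 0, 1.023, 3.68, 6.075, 4.824, 0.09 → Σ = 15.692
T = 15.692 / 6.112 = 2.567408… → 2.57

2.57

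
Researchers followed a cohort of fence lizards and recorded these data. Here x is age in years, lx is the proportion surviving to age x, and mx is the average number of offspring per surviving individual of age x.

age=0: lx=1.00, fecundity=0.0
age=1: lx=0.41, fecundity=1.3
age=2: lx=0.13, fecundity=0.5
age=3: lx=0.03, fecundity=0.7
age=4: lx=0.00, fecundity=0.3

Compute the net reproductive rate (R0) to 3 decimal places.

0.619

lx·mx by age: 0, 0.533, 0.065, 0.021, 0
R0 = Σ lx·mx = 0.619 → 0.619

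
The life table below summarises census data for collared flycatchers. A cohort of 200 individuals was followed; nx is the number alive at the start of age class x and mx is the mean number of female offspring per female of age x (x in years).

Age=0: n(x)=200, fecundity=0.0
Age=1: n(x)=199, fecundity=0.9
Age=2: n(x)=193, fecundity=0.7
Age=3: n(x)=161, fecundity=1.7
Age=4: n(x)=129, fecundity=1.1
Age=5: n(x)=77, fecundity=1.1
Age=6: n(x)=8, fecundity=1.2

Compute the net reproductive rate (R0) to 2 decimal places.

4.12

lx = nx/n0 = nx/200: 1, 0.995, 0.965, 0.805, 0.645, 0.385, 0.04
lx·mx by age: 0, 0.8955, 0.6755, 1.3685, 0.7095, 0.4235, 0.048
R0 = Σ lx·mx = 4.1205 → 4.12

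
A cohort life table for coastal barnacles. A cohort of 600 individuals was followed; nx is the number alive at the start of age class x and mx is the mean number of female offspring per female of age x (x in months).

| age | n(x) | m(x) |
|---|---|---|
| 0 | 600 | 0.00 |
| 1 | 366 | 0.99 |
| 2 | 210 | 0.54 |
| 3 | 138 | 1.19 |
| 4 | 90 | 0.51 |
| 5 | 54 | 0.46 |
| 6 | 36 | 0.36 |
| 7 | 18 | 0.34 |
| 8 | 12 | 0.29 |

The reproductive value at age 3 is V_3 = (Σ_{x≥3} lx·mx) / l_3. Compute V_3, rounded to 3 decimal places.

lx = nx/n0 = nx/600: 1, 0.61, 0.35, 0.23, 0.15, 0.09, 0.06, 0.03, 0.02
lx·mx for x ≥ 3: 0.2737, 0.0765, 0.0414, 0.0216, 0.0102, 0.0058 → sum = 0.4292
V_3 = 0.4292 / l_3 = 0.4292 / 0.23 = 1.866087… → 1.866

1.866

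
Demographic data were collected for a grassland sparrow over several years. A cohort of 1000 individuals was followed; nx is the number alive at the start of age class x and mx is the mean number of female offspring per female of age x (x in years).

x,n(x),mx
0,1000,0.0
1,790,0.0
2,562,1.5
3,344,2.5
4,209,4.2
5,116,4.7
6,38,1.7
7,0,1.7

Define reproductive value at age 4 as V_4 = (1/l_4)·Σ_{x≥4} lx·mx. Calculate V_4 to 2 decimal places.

7.12

lx = nx/n0 = nx/1000: 1, 0.79, 0.562, 0.344, 0.209, 0.116, 0.038, 0
lx·mx for x ≥ 4: 0.8778, 0.5452, 0.0646, 0 → sum = 1.4876
V_4 = 1.4876 / l_4 = 1.4876 / 0.209 = 7.117703… → 7.12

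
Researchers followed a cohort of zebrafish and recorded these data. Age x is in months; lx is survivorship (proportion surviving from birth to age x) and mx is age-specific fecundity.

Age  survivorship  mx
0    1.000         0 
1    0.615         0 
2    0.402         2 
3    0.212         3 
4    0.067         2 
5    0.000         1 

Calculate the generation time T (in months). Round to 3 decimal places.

2.574

lx·mx: 0, 0, 0.804, 0.636, 0.134, 0 → R0 = 1.574
x·lx·mx: 0, 0, 1.608, 1.908, 0.536, 0 → Σ = 4.052
T = 4.052 / 1.574 = 2.574333… → 2.574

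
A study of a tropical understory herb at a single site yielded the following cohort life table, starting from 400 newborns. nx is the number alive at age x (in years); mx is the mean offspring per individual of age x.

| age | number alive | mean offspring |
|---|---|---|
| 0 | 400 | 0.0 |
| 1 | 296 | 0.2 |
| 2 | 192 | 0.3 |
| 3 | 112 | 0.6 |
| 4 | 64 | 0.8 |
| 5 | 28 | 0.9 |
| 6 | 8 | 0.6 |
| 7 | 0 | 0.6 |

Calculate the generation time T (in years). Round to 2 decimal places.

lx = nx/n0 = nx/400: 1, 0.74, 0.48, 0.28, 0.16, 0.07, 0.02, 0
lx·mx: 0, 0.148, 0.144, 0.168, 0.128, 0.063, 0.012, 0 → R0 = 0.663
x·lx·mx: 0, 0.148, 0.288, 0.504, 0.512, 0.315, 0.072, 0 → Σ = 1.839
T = 1.839 / 0.663 = 2.773756… → 2.77

2.77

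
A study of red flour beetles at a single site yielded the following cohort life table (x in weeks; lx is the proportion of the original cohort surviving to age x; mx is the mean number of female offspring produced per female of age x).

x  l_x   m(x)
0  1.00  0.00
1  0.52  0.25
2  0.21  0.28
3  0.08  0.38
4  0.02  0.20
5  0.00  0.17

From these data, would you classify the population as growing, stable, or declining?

R0 = Σ lx·mx = 0 + 0.13 + 0.0588 + 0.0304 + 0.004 + 0 = 0.2232
R0 < 1, so the population is declining.

declining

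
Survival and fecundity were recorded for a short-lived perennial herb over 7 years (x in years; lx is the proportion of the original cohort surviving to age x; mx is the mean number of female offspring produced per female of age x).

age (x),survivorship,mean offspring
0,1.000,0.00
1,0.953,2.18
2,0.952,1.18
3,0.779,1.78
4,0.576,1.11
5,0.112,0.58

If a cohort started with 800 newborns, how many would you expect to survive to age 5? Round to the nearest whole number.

Expected survivors = N0 · l_5 = 800 × 0.112 = 89.6 → 90

90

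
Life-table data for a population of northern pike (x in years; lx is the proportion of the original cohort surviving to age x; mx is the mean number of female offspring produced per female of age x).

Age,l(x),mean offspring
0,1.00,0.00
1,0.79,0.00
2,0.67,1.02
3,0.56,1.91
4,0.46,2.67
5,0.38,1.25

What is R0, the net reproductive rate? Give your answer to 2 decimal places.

3.46

lx·mx by age: 0, 0, 0.6834, 1.0696, 1.2282, 0.475
R0 = Σ lx·mx = 3.4562 → 3.46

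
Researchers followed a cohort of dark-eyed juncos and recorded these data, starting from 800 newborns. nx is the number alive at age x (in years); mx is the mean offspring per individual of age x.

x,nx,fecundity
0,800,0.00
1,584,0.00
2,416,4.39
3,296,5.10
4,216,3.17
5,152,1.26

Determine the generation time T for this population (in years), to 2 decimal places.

2.82

lx = nx/n0 = nx/800: 1, 0.73, 0.52, 0.37, 0.27, 0.19
lx·mx: 0, 0, 2.2828, 1.887, 0.8559, 0.2394 → R0 = 5.2651
x·lx·mx: 0, 0, 4.5656, 5.661, 3.4236, 1.197 → Σ = 14.8472
T = 14.8472 / 5.2651 = 2.819927… → 2.82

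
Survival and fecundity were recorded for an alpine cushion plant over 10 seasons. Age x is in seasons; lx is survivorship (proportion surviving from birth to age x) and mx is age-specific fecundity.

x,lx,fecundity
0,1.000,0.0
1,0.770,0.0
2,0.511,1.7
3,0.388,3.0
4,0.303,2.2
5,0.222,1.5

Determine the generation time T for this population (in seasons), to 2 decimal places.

3.15

lx·mx: 0, 0, 0.8687, 1.164, 0.6666, 0.333 → R0 = 3.0323
x·lx·mx: 0, 0, 1.7374, 3.492, 2.6664, 1.665 → Σ = 9.5608
T = 9.5608 / 3.0323 = 3.152986… → 3.15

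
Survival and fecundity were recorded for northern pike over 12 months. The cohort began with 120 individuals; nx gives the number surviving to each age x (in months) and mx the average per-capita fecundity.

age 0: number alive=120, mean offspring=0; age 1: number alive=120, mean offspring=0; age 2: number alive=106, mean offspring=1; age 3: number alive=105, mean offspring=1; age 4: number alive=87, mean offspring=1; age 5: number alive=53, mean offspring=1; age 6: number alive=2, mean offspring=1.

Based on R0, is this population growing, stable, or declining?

lx = nx/n0 = nx/120: 1, 1, 0.88333…, 0.875, 0.725, 0.44167…, 0.01667…
R0 = Σ lx·mx = 0 + 0 + 0.883333… + 0.875 + 0.725 + 0.441667… + 0.016667… = 2.941667…
R0 > 1, so the population is growing.

growing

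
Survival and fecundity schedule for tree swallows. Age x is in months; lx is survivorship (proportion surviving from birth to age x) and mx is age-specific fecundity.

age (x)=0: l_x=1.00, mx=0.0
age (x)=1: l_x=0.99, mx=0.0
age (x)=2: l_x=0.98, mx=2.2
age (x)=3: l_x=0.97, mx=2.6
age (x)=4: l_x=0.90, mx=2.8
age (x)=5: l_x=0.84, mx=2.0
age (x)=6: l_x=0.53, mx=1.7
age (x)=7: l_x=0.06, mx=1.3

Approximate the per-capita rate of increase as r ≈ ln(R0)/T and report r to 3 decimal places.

0.621

R0 = Σ lx·mx = 0 + 0 + 2.156 + 2.522 + 2.52 + 1.68 + 0.901 + 0.078 = 9.857
Σ x·lx·mx = 36.31; T = 36.31/9.857 = 3.68368…
r ≈ ln(R0)/T = ln(9.857)/3.68368… = 0.62117… → 0.621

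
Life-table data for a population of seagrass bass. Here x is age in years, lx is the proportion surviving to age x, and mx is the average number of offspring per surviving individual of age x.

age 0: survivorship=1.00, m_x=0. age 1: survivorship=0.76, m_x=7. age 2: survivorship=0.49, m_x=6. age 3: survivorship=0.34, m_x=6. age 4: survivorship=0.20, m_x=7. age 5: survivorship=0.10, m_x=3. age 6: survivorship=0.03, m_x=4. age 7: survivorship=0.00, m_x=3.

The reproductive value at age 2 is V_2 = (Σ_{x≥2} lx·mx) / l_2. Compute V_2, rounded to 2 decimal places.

lx·mx for x ≥ 2: 2.94, 2.04, 1.4, 0.3, 0.12, 0 → sum = 6.8
V_2 = 6.8 / l_2 = 6.8 / 0.49 = 13.877551… → 13.88

13.88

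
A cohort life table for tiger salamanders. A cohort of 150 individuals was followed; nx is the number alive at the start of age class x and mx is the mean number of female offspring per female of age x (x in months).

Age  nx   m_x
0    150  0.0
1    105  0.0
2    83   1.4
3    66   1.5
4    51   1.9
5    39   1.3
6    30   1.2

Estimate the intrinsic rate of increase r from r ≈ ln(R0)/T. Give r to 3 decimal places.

0.281

lx = nx/n0 = nx/150: 1, 0.7, 0.55333…, 0.44, 0.34, 0.26, 0.2
R0 = Σ lx·mx = 0 + 0 + 0.77467… + 0.66 + 0.646 + 0.338 + 0.24 = 2.658667…
Σ x·lx·mx = 9.243333…; T = 9.243333…/2.658667… = 3.47668…
r ≈ ln(R0)/T = ln(2.658667…)/3.47668… = 0.28125… → 0.281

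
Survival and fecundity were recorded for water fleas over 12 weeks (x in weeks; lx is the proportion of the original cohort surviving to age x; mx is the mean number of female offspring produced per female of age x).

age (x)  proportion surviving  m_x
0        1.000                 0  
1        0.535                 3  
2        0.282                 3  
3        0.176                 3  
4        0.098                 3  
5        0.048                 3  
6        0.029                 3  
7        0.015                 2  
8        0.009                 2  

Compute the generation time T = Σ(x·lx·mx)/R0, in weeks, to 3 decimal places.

2.155

lx·mx: 0, 1.605, 0.846, 0.528, 0.294, 0.144, 0.087, 0.03, 0.018 → R0 = 3.552
x·lx·mx: 0, 1.605, 1.692, 1.584, 1.176, 0.72, 0.522, 0.21, 0.144 → Σ = 7.653
T = 7.653 / 3.552 = 2.154561… → 2.155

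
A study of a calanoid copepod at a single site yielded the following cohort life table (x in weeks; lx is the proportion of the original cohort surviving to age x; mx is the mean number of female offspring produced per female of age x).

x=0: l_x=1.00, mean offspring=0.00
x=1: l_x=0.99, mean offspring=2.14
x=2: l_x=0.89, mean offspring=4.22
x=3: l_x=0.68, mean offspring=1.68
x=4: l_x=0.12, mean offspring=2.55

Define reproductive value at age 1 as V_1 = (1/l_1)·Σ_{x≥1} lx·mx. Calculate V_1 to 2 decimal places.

7.40

lx·mx for x ≥ 1: 2.1186, 3.7558, 1.1424, 0.306 → sum = 7.3228
V_1 = 7.3228 / l_1 = 7.3228 / 0.99 = 7.396768… → 7.40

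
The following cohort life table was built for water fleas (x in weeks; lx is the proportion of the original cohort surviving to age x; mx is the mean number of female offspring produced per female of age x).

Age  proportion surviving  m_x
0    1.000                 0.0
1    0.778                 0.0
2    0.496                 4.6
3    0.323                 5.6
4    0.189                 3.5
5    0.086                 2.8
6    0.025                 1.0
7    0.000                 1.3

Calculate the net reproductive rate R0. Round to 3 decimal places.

lx·mx by age: 0, 0, 2.2816, 1.8088, 0.6615, 0.2408, 0.025, 0
R0 = Σ lx·mx = 5.0177 → 5.018

5.018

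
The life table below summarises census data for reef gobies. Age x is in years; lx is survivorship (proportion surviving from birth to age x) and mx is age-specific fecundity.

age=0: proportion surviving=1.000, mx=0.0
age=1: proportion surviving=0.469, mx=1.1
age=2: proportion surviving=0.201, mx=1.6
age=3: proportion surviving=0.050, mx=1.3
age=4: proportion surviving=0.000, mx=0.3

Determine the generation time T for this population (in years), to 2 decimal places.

lx·mx: 0, 0.5159, 0.3216, 0.065, 0 → R0 = 0.9025
x·lx·mx: 0, 0.5159, 0.6432, 0.195, 0 → Σ = 1.3541
T = 1.3541 / 0.9025 = 1.500388… → 1.50

1.50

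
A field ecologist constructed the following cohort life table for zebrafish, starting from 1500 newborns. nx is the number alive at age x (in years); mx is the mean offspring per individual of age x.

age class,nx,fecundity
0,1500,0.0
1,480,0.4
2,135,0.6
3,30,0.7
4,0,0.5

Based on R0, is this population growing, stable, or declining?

declining

lx = nx/n0 = nx/1500: 1, 0.32, 0.09, 0.02, 0
R0 = Σ lx·mx = 0 + 0.128 + 0.054 + 0.014 + 0 = 0.196
R0 < 1, so the population is declining.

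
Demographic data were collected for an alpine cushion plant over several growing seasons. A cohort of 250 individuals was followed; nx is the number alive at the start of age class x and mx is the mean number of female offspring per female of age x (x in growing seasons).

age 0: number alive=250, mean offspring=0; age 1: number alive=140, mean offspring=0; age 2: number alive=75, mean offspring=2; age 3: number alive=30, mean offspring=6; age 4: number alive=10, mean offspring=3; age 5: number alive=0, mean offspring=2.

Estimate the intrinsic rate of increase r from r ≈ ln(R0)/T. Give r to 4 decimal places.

lx = nx/n0 = nx/250: 1, 0.56, 0.3, 0.12, 0.04, 0
R0 = Σ lx·mx = 0 + 0 + 0.6 + 0.72 + 0.12 + 0 = 1.44
Σ x·lx·mx = 3.84; T = 3.84/1.44 = 2.66667…
r ≈ ln(R0)/T = ln(1.44)/2.66667… = 0.136741… → 0.1367

0.1367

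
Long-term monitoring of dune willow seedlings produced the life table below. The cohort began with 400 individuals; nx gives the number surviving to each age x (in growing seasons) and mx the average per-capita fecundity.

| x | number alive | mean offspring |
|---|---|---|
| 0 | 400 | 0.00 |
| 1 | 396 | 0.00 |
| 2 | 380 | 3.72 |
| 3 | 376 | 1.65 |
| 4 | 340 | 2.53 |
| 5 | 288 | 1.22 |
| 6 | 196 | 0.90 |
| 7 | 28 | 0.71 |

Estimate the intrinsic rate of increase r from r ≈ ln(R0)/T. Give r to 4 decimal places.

lx = nx/n0 = nx/400: 1, 0.99, 0.95, 0.94, 0.85, 0.72, 0.49, 0.07
R0 = Σ lx·mx = 0 + 0 + 3.534 + 1.551 + 2.1505 + 0.8784 + 0.441 + 0.0497 = 8.6046
Σ x·lx·mx = 27.7089; T = 27.7089/8.6046 = 3.22024…
r ≈ ln(R0)/T = ln(8.6046)/3.22024… = 0.668365… → 0.6684

0.6684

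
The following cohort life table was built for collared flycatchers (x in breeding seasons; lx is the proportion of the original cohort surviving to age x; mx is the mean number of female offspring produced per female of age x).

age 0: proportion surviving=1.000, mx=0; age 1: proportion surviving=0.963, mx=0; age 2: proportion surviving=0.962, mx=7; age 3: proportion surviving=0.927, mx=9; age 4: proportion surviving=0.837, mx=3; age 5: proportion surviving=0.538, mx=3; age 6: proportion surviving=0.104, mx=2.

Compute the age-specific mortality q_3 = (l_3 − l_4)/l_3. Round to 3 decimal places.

q_3 = (l_3 − l_4) / l_3 = (0.927 − 0.837) / 0.927
     = 0.09 / 0.927 = 0.097087… → 0.097

0.097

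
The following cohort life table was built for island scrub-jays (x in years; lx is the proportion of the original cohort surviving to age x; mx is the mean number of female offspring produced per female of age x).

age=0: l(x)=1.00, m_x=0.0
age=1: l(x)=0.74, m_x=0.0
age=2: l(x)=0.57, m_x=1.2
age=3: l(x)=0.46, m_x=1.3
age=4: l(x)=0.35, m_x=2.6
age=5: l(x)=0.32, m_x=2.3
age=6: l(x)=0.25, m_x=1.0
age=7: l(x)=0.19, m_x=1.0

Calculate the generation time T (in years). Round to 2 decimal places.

3.95

lx·mx: 0, 0, 0.684, 0.598, 0.91, 0.736, 0.25, 0.19 → R0 = 3.368
x·lx·mx: 0, 0, 1.368, 1.794, 3.64, 3.68, 1.5, 1.33 → Σ = 13.312
T = 13.312 / 3.368 = 3.952494… → 3.95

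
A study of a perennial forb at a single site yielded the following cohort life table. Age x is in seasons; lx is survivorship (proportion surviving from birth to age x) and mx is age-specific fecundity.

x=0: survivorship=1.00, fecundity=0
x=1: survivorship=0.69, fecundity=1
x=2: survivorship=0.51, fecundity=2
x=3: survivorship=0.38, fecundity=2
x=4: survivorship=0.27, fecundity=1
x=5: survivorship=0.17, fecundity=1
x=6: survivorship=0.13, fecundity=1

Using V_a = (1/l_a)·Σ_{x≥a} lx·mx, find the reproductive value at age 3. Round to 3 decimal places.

lx·mx for x ≥ 3: 0.76, 0.27, 0.17, 0.13 → sum = 1.33
V_3 = 1.33 / l_3 = 1.33 / 0.38 = 3.5 → 3.500

3.500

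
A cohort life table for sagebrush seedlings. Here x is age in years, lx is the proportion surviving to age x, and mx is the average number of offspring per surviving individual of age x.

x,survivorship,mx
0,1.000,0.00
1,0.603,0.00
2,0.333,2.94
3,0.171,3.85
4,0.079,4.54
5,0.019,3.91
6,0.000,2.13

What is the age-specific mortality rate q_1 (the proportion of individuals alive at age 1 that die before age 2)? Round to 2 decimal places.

q_1 = (l_1 − l_2) / l_1 = (0.603 − 0.333) / 0.603
     = 0.27 / 0.603 = 0.447761… → 0.45

0.45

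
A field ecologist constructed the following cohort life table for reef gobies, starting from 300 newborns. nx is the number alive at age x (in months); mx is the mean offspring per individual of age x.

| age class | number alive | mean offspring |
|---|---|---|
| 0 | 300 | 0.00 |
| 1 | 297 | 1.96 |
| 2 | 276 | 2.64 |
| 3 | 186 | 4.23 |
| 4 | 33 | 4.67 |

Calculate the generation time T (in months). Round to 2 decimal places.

lx = nx/n0 = nx/300: 1, 0.99, 0.92, 0.62, 0.11
lx·mx: 0, 1.9404, 2.4288, 2.6226, 0.5137 → R0 = 7.5055
x·lx·mx: 0, 1.9404, 4.8576, 7.8678, 2.0548 → Σ = 16.7206
T = 16.7206 / 7.5055 = 2.22778… → 2.23

2.23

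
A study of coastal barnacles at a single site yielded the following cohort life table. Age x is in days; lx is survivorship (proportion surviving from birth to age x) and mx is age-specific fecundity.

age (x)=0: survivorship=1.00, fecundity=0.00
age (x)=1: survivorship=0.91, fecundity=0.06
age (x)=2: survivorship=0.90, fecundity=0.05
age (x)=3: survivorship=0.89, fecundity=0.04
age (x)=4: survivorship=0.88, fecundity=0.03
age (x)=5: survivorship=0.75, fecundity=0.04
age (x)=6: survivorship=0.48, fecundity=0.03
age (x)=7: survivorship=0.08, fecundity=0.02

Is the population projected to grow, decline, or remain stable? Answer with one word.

R0 = Σ lx·mx = 0 + 0.0546 + 0.045 + 0.0356 + 0.0264 + 0.03 + 0.0144 + 0.0016 = 0.2076
R0 < 1, so the population is declining.

declining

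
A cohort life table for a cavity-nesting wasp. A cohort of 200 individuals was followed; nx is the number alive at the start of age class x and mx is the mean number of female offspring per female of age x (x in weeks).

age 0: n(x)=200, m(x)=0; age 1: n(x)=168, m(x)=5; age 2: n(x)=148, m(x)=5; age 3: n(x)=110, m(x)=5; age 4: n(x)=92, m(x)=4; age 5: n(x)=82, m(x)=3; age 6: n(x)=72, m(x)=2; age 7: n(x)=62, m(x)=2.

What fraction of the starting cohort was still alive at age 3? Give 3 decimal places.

l_3 = n_3/n_0 = 110/200 = 0.55 → 0.550

0.550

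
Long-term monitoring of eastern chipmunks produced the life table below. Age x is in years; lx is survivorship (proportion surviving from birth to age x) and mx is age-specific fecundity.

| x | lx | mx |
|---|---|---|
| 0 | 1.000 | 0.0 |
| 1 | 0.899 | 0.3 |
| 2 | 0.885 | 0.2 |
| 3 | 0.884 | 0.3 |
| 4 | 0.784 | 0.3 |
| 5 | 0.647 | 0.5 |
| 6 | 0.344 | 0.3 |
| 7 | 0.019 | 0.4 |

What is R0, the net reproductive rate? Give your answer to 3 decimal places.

1.381

lx·mx by age: 0, 0.2697, 0.177, 0.2652, 0.2352, 0.3235, 0.1032, 0.0076
R0 = Σ lx·mx = 1.3814 → 1.381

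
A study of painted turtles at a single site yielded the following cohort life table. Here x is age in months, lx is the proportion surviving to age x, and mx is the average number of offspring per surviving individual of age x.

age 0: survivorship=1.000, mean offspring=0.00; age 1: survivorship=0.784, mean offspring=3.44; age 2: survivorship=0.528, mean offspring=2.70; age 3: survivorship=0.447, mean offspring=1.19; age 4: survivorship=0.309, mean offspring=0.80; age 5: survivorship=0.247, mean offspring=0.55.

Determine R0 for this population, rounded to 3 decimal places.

5.038

lx·mx by age: 0, 2.69696, 1.4256, 0.53193, 0.2472, 0.13585
R0 = Σ lx·mx = 5.03754 → 5.038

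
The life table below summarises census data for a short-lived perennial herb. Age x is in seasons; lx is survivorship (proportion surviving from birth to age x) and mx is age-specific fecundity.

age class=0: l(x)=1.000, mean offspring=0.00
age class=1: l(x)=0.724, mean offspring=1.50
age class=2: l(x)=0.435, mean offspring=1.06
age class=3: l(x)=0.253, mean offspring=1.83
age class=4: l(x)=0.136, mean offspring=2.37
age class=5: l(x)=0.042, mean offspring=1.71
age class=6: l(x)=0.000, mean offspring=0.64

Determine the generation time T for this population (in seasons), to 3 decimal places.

2.099

lx·mx: 0, 1.086, 0.4611, 0.46299, 0.32232, 0.07182, 0 → R0 = 2.40423
x·lx·mx: 0, 1.086, 0.9222, 1.38897, 1.28928, 0.3591, 0 → Σ = 5.04555
T = 5.04555 / 2.40423 = 2.098614… → 2.099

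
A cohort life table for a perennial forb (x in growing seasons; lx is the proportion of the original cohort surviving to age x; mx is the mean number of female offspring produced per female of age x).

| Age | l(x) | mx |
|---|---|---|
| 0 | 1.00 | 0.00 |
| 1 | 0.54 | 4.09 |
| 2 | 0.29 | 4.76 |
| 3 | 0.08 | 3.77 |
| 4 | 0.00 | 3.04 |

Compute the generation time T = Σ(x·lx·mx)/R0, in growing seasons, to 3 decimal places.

1.510

lx·mx: 0, 2.2086, 1.3804, 0.3016, 0 → R0 = 3.8906
x·lx·mx: 0, 2.2086, 2.7608, 0.9048, 0 → Σ = 5.8742
T = 5.8742 / 3.8906 = 1.509844… → 1.510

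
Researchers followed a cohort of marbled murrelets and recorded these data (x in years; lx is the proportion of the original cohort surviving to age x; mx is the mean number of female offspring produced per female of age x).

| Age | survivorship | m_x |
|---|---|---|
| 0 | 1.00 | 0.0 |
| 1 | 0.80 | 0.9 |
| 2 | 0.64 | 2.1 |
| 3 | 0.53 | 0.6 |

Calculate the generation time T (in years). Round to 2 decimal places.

1.83

lx·mx: 0, 0.72, 1.344, 0.318 → R0 = 2.382
x·lx·mx: 0, 0.72, 2.688, 0.954 → Σ = 4.362
T = 4.362 / 2.382 = 1.831234… → 1.83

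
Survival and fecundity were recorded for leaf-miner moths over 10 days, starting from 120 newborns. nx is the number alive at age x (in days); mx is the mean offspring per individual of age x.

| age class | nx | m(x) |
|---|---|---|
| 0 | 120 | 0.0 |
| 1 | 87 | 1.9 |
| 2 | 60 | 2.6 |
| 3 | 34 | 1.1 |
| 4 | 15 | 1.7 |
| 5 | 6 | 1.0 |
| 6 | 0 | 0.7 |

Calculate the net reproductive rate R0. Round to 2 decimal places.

lx = nx/n0 = nx/120: 1, 0.725, 0.5, 0.28333…, 0.125, 0.05, 0
lx·mx by age: 0, 1.3775, 1.3, 0.311667…, 0.2125, 0.05, 0
R0 = Σ lx·mx = 3.251667… → 3.25

3.25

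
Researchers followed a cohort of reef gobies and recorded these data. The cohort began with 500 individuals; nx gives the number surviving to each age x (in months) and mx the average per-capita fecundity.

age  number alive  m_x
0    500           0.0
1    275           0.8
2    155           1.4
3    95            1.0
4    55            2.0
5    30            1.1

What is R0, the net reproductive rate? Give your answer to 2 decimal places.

1.35

lx = nx/n0 = nx/500: 1, 0.55, 0.31, 0.19, 0.11, 0.06
lx·mx by age: 0, 0.44, 0.434, 0.19, 0.22, 0.066
R0 = Σ lx·mx = 1.35 → 1.35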